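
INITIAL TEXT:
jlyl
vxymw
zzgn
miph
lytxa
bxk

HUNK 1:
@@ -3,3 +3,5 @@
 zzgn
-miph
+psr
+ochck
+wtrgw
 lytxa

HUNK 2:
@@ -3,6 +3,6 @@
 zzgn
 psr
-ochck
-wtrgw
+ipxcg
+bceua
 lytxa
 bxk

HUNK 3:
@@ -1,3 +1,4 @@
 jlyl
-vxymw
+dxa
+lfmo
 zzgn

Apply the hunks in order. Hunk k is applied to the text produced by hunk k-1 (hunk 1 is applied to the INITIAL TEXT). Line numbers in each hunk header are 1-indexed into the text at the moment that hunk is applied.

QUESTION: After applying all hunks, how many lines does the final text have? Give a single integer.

Hunk 1: at line 3 remove [miph] add [psr,ochck,wtrgw] -> 8 lines: jlyl vxymw zzgn psr ochck wtrgw lytxa bxk
Hunk 2: at line 3 remove [ochck,wtrgw] add [ipxcg,bceua] -> 8 lines: jlyl vxymw zzgn psr ipxcg bceua lytxa bxk
Hunk 3: at line 1 remove [vxymw] add [dxa,lfmo] -> 9 lines: jlyl dxa lfmo zzgn psr ipxcg bceua lytxa bxk
Final line count: 9

Answer: 9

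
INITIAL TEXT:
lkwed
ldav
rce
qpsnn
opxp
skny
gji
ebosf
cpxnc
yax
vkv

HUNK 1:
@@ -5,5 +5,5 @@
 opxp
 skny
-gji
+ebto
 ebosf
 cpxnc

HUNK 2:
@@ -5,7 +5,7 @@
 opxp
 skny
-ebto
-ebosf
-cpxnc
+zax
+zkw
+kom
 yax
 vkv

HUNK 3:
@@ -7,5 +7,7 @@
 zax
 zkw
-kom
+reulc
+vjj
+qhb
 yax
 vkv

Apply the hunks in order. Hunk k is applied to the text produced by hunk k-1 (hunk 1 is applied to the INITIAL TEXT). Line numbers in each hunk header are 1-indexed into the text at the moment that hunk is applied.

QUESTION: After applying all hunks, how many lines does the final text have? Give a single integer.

Answer: 13

Derivation:
Hunk 1: at line 5 remove [gji] add [ebto] -> 11 lines: lkwed ldav rce qpsnn opxp skny ebto ebosf cpxnc yax vkv
Hunk 2: at line 5 remove [ebto,ebosf,cpxnc] add [zax,zkw,kom] -> 11 lines: lkwed ldav rce qpsnn opxp skny zax zkw kom yax vkv
Hunk 3: at line 7 remove [kom] add [reulc,vjj,qhb] -> 13 lines: lkwed ldav rce qpsnn opxp skny zax zkw reulc vjj qhb yax vkv
Final line count: 13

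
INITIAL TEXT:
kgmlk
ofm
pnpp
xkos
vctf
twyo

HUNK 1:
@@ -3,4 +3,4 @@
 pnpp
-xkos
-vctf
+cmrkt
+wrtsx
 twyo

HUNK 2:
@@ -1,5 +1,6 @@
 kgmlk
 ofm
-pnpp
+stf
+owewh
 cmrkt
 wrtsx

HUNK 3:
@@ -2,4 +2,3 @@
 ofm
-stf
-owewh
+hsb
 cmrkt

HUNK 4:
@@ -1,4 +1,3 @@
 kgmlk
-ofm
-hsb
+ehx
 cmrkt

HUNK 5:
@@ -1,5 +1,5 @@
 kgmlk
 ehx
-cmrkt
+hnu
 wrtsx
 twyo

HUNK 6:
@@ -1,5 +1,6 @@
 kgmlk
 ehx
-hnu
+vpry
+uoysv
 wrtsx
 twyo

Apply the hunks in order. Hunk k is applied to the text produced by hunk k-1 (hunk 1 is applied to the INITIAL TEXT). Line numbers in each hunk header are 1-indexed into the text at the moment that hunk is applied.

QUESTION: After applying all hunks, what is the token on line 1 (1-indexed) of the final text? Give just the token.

Answer: kgmlk

Derivation:
Hunk 1: at line 3 remove [xkos,vctf] add [cmrkt,wrtsx] -> 6 lines: kgmlk ofm pnpp cmrkt wrtsx twyo
Hunk 2: at line 1 remove [pnpp] add [stf,owewh] -> 7 lines: kgmlk ofm stf owewh cmrkt wrtsx twyo
Hunk 3: at line 2 remove [stf,owewh] add [hsb] -> 6 lines: kgmlk ofm hsb cmrkt wrtsx twyo
Hunk 4: at line 1 remove [ofm,hsb] add [ehx] -> 5 lines: kgmlk ehx cmrkt wrtsx twyo
Hunk 5: at line 1 remove [cmrkt] add [hnu] -> 5 lines: kgmlk ehx hnu wrtsx twyo
Hunk 6: at line 1 remove [hnu] add [vpry,uoysv] -> 6 lines: kgmlk ehx vpry uoysv wrtsx twyo
Final line 1: kgmlk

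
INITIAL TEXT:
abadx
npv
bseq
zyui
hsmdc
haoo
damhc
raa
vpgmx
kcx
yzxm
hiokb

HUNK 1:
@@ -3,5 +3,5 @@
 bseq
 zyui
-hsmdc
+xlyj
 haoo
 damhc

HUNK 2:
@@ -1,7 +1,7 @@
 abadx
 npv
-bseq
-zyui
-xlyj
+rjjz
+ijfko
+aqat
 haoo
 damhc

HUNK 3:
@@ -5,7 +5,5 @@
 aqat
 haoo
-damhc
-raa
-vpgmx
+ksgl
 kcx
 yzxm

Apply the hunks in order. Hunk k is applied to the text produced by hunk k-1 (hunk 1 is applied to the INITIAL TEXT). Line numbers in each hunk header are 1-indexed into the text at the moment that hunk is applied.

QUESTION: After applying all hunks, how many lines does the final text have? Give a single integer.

Answer: 10

Derivation:
Hunk 1: at line 3 remove [hsmdc] add [xlyj] -> 12 lines: abadx npv bseq zyui xlyj haoo damhc raa vpgmx kcx yzxm hiokb
Hunk 2: at line 1 remove [bseq,zyui,xlyj] add [rjjz,ijfko,aqat] -> 12 lines: abadx npv rjjz ijfko aqat haoo damhc raa vpgmx kcx yzxm hiokb
Hunk 3: at line 5 remove [damhc,raa,vpgmx] add [ksgl] -> 10 lines: abadx npv rjjz ijfko aqat haoo ksgl kcx yzxm hiokb
Final line count: 10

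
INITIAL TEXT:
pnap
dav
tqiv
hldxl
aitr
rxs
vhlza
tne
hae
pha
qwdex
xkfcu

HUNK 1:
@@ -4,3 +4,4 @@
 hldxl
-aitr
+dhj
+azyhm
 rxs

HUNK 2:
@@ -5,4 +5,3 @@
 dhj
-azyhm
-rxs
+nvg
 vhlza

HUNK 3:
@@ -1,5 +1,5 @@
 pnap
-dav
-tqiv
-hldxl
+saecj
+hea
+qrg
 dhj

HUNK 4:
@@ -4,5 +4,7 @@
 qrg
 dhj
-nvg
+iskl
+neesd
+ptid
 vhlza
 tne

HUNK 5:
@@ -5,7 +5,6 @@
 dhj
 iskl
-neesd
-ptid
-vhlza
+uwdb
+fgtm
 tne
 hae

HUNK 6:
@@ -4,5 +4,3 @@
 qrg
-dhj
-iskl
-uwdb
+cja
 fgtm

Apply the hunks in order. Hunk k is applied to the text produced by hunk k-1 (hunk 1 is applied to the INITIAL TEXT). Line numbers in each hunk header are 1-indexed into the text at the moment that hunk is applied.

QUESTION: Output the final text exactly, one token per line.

Answer: pnap
saecj
hea
qrg
cja
fgtm
tne
hae
pha
qwdex
xkfcu

Derivation:
Hunk 1: at line 4 remove [aitr] add [dhj,azyhm] -> 13 lines: pnap dav tqiv hldxl dhj azyhm rxs vhlza tne hae pha qwdex xkfcu
Hunk 2: at line 5 remove [azyhm,rxs] add [nvg] -> 12 lines: pnap dav tqiv hldxl dhj nvg vhlza tne hae pha qwdex xkfcu
Hunk 3: at line 1 remove [dav,tqiv,hldxl] add [saecj,hea,qrg] -> 12 lines: pnap saecj hea qrg dhj nvg vhlza tne hae pha qwdex xkfcu
Hunk 4: at line 4 remove [nvg] add [iskl,neesd,ptid] -> 14 lines: pnap saecj hea qrg dhj iskl neesd ptid vhlza tne hae pha qwdex xkfcu
Hunk 5: at line 5 remove [neesd,ptid,vhlza] add [uwdb,fgtm] -> 13 lines: pnap saecj hea qrg dhj iskl uwdb fgtm tne hae pha qwdex xkfcu
Hunk 6: at line 4 remove [dhj,iskl,uwdb] add [cja] -> 11 lines: pnap saecj hea qrg cja fgtm tne hae pha qwdex xkfcu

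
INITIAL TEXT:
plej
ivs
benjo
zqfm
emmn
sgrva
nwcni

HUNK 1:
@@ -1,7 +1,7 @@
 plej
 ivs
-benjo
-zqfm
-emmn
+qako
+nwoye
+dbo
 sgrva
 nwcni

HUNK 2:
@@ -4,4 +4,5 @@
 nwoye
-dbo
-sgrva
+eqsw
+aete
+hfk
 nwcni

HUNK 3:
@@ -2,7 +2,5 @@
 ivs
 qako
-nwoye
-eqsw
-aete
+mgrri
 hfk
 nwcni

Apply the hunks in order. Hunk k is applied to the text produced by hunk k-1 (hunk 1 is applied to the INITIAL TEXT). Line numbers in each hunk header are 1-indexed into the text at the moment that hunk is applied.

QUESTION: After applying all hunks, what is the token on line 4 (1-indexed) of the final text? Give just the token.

Answer: mgrri

Derivation:
Hunk 1: at line 1 remove [benjo,zqfm,emmn] add [qako,nwoye,dbo] -> 7 lines: plej ivs qako nwoye dbo sgrva nwcni
Hunk 2: at line 4 remove [dbo,sgrva] add [eqsw,aete,hfk] -> 8 lines: plej ivs qako nwoye eqsw aete hfk nwcni
Hunk 3: at line 2 remove [nwoye,eqsw,aete] add [mgrri] -> 6 lines: plej ivs qako mgrri hfk nwcni
Final line 4: mgrri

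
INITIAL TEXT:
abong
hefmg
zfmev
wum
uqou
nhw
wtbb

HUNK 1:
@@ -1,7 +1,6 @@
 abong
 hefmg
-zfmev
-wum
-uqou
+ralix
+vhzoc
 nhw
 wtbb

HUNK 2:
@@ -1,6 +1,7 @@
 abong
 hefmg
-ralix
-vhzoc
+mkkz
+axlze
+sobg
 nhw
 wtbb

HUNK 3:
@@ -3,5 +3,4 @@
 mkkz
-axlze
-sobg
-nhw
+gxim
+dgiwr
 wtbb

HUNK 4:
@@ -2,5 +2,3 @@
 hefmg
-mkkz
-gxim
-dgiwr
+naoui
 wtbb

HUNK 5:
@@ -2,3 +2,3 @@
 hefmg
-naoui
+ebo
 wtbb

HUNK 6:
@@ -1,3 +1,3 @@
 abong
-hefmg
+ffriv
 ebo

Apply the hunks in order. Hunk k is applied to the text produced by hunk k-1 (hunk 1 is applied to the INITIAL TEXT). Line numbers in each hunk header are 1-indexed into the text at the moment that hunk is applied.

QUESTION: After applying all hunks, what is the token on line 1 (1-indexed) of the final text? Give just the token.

Answer: abong

Derivation:
Hunk 1: at line 1 remove [zfmev,wum,uqou] add [ralix,vhzoc] -> 6 lines: abong hefmg ralix vhzoc nhw wtbb
Hunk 2: at line 1 remove [ralix,vhzoc] add [mkkz,axlze,sobg] -> 7 lines: abong hefmg mkkz axlze sobg nhw wtbb
Hunk 3: at line 3 remove [axlze,sobg,nhw] add [gxim,dgiwr] -> 6 lines: abong hefmg mkkz gxim dgiwr wtbb
Hunk 4: at line 2 remove [mkkz,gxim,dgiwr] add [naoui] -> 4 lines: abong hefmg naoui wtbb
Hunk 5: at line 2 remove [naoui] add [ebo] -> 4 lines: abong hefmg ebo wtbb
Hunk 6: at line 1 remove [hefmg] add [ffriv] -> 4 lines: abong ffriv ebo wtbb
Final line 1: abong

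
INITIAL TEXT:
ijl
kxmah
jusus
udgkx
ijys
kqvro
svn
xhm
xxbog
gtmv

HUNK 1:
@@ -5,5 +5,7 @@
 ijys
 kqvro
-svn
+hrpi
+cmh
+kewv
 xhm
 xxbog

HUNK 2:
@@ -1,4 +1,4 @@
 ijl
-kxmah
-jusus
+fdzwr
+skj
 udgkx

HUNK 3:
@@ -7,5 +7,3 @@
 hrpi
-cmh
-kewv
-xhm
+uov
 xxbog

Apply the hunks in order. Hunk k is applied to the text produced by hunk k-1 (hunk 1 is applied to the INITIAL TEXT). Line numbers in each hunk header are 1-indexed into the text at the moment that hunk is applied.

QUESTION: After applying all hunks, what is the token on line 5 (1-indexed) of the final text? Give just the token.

Answer: ijys

Derivation:
Hunk 1: at line 5 remove [svn] add [hrpi,cmh,kewv] -> 12 lines: ijl kxmah jusus udgkx ijys kqvro hrpi cmh kewv xhm xxbog gtmv
Hunk 2: at line 1 remove [kxmah,jusus] add [fdzwr,skj] -> 12 lines: ijl fdzwr skj udgkx ijys kqvro hrpi cmh kewv xhm xxbog gtmv
Hunk 3: at line 7 remove [cmh,kewv,xhm] add [uov] -> 10 lines: ijl fdzwr skj udgkx ijys kqvro hrpi uov xxbog gtmv
Final line 5: ijys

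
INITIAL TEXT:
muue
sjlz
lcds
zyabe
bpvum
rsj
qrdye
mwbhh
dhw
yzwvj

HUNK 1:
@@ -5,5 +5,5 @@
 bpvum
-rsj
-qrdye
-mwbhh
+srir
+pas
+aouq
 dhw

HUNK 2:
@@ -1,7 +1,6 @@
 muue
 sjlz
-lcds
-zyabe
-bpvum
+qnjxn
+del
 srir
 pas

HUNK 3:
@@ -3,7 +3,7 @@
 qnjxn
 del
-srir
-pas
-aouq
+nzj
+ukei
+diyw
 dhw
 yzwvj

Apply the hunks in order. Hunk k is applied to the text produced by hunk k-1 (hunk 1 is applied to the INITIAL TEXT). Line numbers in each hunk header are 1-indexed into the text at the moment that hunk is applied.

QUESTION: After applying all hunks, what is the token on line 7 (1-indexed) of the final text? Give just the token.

Hunk 1: at line 5 remove [rsj,qrdye,mwbhh] add [srir,pas,aouq] -> 10 lines: muue sjlz lcds zyabe bpvum srir pas aouq dhw yzwvj
Hunk 2: at line 1 remove [lcds,zyabe,bpvum] add [qnjxn,del] -> 9 lines: muue sjlz qnjxn del srir pas aouq dhw yzwvj
Hunk 3: at line 3 remove [srir,pas,aouq] add [nzj,ukei,diyw] -> 9 lines: muue sjlz qnjxn del nzj ukei diyw dhw yzwvj
Final line 7: diyw

Answer: diyw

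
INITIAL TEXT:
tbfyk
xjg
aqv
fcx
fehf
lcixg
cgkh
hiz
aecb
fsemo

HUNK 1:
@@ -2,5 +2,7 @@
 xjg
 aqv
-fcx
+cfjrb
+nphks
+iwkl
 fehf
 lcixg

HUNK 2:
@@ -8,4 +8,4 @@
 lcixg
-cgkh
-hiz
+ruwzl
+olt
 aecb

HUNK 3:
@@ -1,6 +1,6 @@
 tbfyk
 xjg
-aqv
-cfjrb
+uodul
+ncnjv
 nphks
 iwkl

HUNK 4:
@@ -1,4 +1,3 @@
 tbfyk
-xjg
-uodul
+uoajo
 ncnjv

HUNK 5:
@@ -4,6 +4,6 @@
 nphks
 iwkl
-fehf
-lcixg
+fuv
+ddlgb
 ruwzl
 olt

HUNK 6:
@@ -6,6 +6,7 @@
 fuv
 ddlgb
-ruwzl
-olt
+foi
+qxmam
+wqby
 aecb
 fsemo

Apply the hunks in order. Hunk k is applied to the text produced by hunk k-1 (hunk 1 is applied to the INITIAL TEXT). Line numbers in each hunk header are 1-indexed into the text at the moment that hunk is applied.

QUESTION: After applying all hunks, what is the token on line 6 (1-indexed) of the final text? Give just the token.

Answer: fuv

Derivation:
Hunk 1: at line 2 remove [fcx] add [cfjrb,nphks,iwkl] -> 12 lines: tbfyk xjg aqv cfjrb nphks iwkl fehf lcixg cgkh hiz aecb fsemo
Hunk 2: at line 8 remove [cgkh,hiz] add [ruwzl,olt] -> 12 lines: tbfyk xjg aqv cfjrb nphks iwkl fehf lcixg ruwzl olt aecb fsemo
Hunk 3: at line 1 remove [aqv,cfjrb] add [uodul,ncnjv] -> 12 lines: tbfyk xjg uodul ncnjv nphks iwkl fehf lcixg ruwzl olt aecb fsemo
Hunk 4: at line 1 remove [xjg,uodul] add [uoajo] -> 11 lines: tbfyk uoajo ncnjv nphks iwkl fehf lcixg ruwzl olt aecb fsemo
Hunk 5: at line 4 remove [fehf,lcixg] add [fuv,ddlgb] -> 11 lines: tbfyk uoajo ncnjv nphks iwkl fuv ddlgb ruwzl olt aecb fsemo
Hunk 6: at line 6 remove [ruwzl,olt] add [foi,qxmam,wqby] -> 12 lines: tbfyk uoajo ncnjv nphks iwkl fuv ddlgb foi qxmam wqby aecb fsemo
Final line 6: fuv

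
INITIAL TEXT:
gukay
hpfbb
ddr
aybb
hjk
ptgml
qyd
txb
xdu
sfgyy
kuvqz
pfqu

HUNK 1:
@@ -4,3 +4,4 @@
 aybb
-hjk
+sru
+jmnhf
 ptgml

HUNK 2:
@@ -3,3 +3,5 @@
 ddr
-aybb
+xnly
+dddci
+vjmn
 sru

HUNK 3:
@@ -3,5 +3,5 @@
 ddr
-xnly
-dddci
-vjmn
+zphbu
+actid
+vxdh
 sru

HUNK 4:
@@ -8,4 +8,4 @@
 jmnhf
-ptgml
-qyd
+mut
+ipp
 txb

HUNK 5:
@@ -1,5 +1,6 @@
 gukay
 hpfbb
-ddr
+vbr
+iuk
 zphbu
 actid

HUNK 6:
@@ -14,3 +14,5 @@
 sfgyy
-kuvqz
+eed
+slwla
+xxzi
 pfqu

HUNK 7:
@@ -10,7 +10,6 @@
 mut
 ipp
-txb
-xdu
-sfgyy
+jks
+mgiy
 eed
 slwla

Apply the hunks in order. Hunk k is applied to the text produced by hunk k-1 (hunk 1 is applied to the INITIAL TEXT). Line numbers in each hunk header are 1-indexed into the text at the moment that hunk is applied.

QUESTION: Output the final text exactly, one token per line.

Hunk 1: at line 4 remove [hjk] add [sru,jmnhf] -> 13 lines: gukay hpfbb ddr aybb sru jmnhf ptgml qyd txb xdu sfgyy kuvqz pfqu
Hunk 2: at line 3 remove [aybb] add [xnly,dddci,vjmn] -> 15 lines: gukay hpfbb ddr xnly dddci vjmn sru jmnhf ptgml qyd txb xdu sfgyy kuvqz pfqu
Hunk 3: at line 3 remove [xnly,dddci,vjmn] add [zphbu,actid,vxdh] -> 15 lines: gukay hpfbb ddr zphbu actid vxdh sru jmnhf ptgml qyd txb xdu sfgyy kuvqz pfqu
Hunk 4: at line 8 remove [ptgml,qyd] add [mut,ipp] -> 15 lines: gukay hpfbb ddr zphbu actid vxdh sru jmnhf mut ipp txb xdu sfgyy kuvqz pfqu
Hunk 5: at line 1 remove [ddr] add [vbr,iuk] -> 16 lines: gukay hpfbb vbr iuk zphbu actid vxdh sru jmnhf mut ipp txb xdu sfgyy kuvqz pfqu
Hunk 6: at line 14 remove [kuvqz] add [eed,slwla,xxzi] -> 18 lines: gukay hpfbb vbr iuk zphbu actid vxdh sru jmnhf mut ipp txb xdu sfgyy eed slwla xxzi pfqu
Hunk 7: at line 10 remove [txb,xdu,sfgyy] add [jks,mgiy] -> 17 lines: gukay hpfbb vbr iuk zphbu actid vxdh sru jmnhf mut ipp jks mgiy eed slwla xxzi pfqu

Answer: gukay
hpfbb
vbr
iuk
zphbu
actid
vxdh
sru
jmnhf
mut
ipp
jks
mgiy
eed
slwla
xxzi
pfqu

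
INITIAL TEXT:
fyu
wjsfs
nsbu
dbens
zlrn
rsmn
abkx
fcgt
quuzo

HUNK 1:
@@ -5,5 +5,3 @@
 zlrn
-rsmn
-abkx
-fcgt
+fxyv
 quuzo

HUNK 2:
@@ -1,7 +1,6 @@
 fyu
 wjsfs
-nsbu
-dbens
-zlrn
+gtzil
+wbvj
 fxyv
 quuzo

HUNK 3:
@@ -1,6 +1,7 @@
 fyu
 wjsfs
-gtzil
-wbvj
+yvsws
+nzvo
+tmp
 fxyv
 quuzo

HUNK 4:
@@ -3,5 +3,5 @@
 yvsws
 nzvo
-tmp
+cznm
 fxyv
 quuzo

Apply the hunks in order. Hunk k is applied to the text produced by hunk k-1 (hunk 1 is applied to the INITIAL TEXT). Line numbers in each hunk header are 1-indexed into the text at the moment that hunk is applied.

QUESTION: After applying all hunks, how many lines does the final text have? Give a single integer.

Hunk 1: at line 5 remove [rsmn,abkx,fcgt] add [fxyv] -> 7 lines: fyu wjsfs nsbu dbens zlrn fxyv quuzo
Hunk 2: at line 1 remove [nsbu,dbens,zlrn] add [gtzil,wbvj] -> 6 lines: fyu wjsfs gtzil wbvj fxyv quuzo
Hunk 3: at line 1 remove [gtzil,wbvj] add [yvsws,nzvo,tmp] -> 7 lines: fyu wjsfs yvsws nzvo tmp fxyv quuzo
Hunk 4: at line 3 remove [tmp] add [cznm] -> 7 lines: fyu wjsfs yvsws nzvo cznm fxyv quuzo
Final line count: 7

Answer: 7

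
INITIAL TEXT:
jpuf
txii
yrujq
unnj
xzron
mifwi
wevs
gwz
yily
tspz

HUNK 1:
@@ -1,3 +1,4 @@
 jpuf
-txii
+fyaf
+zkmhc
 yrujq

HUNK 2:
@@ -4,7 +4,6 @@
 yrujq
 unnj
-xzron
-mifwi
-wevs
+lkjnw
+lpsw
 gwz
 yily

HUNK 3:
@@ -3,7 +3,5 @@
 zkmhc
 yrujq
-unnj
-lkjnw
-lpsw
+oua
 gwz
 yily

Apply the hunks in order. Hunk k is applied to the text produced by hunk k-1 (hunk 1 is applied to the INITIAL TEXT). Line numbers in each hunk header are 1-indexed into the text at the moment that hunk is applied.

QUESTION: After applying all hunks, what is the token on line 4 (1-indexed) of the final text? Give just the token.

Hunk 1: at line 1 remove [txii] add [fyaf,zkmhc] -> 11 lines: jpuf fyaf zkmhc yrujq unnj xzron mifwi wevs gwz yily tspz
Hunk 2: at line 4 remove [xzron,mifwi,wevs] add [lkjnw,lpsw] -> 10 lines: jpuf fyaf zkmhc yrujq unnj lkjnw lpsw gwz yily tspz
Hunk 3: at line 3 remove [unnj,lkjnw,lpsw] add [oua] -> 8 lines: jpuf fyaf zkmhc yrujq oua gwz yily tspz
Final line 4: yrujq

Answer: yrujq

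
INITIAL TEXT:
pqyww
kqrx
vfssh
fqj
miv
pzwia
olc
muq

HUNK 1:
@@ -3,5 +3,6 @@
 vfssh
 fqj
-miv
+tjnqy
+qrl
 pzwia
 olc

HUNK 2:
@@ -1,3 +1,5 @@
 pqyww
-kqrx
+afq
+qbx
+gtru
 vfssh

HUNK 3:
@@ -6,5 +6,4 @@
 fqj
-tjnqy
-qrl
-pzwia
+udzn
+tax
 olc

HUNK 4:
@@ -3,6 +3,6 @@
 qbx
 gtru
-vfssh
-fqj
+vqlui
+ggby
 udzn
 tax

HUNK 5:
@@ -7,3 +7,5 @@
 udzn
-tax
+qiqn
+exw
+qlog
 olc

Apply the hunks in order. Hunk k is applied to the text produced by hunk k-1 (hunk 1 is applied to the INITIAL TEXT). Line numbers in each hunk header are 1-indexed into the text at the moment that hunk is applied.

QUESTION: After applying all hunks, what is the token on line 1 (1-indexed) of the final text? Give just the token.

Hunk 1: at line 3 remove [miv] add [tjnqy,qrl] -> 9 lines: pqyww kqrx vfssh fqj tjnqy qrl pzwia olc muq
Hunk 2: at line 1 remove [kqrx] add [afq,qbx,gtru] -> 11 lines: pqyww afq qbx gtru vfssh fqj tjnqy qrl pzwia olc muq
Hunk 3: at line 6 remove [tjnqy,qrl,pzwia] add [udzn,tax] -> 10 lines: pqyww afq qbx gtru vfssh fqj udzn tax olc muq
Hunk 4: at line 3 remove [vfssh,fqj] add [vqlui,ggby] -> 10 lines: pqyww afq qbx gtru vqlui ggby udzn tax olc muq
Hunk 5: at line 7 remove [tax] add [qiqn,exw,qlog] -> 12 lines: pqyww afq qbx gtru vqlui ggby udzn qiqn exw qlog olc muq
Final line 1: pqyww

Answer: pqyww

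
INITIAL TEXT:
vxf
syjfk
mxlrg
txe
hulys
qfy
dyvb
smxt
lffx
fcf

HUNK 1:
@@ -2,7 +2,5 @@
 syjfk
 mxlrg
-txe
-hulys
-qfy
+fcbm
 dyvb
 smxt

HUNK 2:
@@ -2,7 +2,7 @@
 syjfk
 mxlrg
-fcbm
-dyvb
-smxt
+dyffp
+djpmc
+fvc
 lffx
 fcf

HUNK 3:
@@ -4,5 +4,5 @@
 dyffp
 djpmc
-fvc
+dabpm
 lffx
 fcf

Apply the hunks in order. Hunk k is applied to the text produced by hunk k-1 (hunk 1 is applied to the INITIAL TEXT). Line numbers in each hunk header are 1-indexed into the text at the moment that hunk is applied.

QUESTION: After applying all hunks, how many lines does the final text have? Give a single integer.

Answer: 8

Derivation:
Hunk 1: at line 2 remove [txe,hulys,qfy] add [fcbm] -> 8 lines: vxf syjfk mxlrg fcbm dyvb smxt lffx fcf
Hunk 2: at line 2 remove [fcbm,dyvb,smxt] add [dyffp,djpmc,fvc] -> 8 lines: vxf syjfk mxlrg dyffp djpmc fvc lffx fcf
Hunk 3: at line 4 remove [fvc] add [dabpm] -> 8 lines: vxf syjfk mxlrg dyffp djpmc dabpm lffx fcf
Final line count: 8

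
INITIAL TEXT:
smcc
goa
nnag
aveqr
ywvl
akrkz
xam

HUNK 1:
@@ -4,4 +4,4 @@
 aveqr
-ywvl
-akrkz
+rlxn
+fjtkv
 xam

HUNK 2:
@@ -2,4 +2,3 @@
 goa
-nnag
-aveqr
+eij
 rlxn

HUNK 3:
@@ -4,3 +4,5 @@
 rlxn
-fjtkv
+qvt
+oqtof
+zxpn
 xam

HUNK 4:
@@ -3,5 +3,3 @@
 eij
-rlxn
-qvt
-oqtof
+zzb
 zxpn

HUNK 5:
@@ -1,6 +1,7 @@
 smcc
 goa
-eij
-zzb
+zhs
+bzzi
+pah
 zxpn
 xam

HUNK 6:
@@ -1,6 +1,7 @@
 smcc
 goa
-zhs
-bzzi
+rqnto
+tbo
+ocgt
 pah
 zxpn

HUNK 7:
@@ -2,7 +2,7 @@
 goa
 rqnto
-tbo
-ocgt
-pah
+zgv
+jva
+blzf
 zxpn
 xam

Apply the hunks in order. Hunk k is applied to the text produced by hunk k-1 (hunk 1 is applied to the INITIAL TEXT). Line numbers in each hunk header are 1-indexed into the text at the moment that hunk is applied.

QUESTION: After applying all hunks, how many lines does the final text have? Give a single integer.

Answer: 8

Derivation:
Hunk 1: at line 4 remove [ywvl,akrkz] add [rlxn,fjtkv] -> 7 lines: smcc goa nnag aveqr rlxn fjtkv xam
Hunk 2: at line 2 remove [nnag,aveqr] add [eij] -> 6 lines: smcc goa eij rlxn fjtkv xam
Hunk 3: at line 4 remove [fjtkv] add [qvt,oqtof,zxpn] -> 8 lines: smcc goa eij rlxn qvt oqtof zxpn xam
Hunk 4: at line 3 remove [rlxn,qvt,oqtof] add [zzb] -> 6 lines: smcc goa eij zzb zxpn xam
Hunk 5: at line 1 remove [eij,zzb] add [zhs,bzzi,pah] -> 7 lines: smcc goa zhs bzzi pah zxpn xam
Hunk 6: at line 1 remove [zhs,bzzi] add [rqnto,tbo,ocgt] -> 8 lines: smcc goa rqnto tbo ocgt pah zxpn xam
Hunk 7: at line 2 remove [tbo,ocgt,pah] add [zgv,jva,blzf] -> 8 lines: smcc goa rqnto zgv jva blzf zxpn xam
Final line count: 8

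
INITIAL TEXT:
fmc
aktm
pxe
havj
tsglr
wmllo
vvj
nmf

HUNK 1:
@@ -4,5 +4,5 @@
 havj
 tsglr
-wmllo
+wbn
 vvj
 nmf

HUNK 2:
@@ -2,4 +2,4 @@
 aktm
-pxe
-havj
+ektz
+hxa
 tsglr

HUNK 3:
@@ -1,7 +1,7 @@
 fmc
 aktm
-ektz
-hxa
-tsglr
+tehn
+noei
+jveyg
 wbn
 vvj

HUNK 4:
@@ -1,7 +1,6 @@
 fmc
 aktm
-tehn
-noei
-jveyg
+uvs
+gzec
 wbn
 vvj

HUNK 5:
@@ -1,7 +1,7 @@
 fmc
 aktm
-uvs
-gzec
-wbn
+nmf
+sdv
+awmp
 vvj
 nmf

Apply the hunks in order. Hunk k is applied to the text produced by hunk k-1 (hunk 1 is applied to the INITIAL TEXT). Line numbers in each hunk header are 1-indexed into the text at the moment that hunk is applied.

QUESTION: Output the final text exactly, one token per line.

Answer: fmc
aktm
nmf
sdv
awmp
vvj
nmf

Derivation:
Hunk 1: at line 4 remove [wmllo] add [wbn] -> 8 lines: fmc aktm pxe havj tsglr wbn vvj nmf
Hunk 2: at line 2 remove [pxe,havj] add [ektz,hxa] -> 8 lines: fmc aktm ektz hxa tsglr wbn vvj nmf
Hunk 3: at line 1 remove [ektz,hxa,tsglr] add [tehn,noei,jveyg] -> 8 lines: fmc aktm tehn noei jveyg wbn vvj nmf
Hunk 4: at line 1 remove [tehn,noei,jveyg] add [uvs,gzec] -> 7 lines: fmc aktm uvs gzec wbn vvj nmf
Hunk 5: at line 1 remove [uvs,gzec,wbn] add [nmf,sdv,awmp] -> 7 lines: fmc aktm nmf sdv awmp vvj nmf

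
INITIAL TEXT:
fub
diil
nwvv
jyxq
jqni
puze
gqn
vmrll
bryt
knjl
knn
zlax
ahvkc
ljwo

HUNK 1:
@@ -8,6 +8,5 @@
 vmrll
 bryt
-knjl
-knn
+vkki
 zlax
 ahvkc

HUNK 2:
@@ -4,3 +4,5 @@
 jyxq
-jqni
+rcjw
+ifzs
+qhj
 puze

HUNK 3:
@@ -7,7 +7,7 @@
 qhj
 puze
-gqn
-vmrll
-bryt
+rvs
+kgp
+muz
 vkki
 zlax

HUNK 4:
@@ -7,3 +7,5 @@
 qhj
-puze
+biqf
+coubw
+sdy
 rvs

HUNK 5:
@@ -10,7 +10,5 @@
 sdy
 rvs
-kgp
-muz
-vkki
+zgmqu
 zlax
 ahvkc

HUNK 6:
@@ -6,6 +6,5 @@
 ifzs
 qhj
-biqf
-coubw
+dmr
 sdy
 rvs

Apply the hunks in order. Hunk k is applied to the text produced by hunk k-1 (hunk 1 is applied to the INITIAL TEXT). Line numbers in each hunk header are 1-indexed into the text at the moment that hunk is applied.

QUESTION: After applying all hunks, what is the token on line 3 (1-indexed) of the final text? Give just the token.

Answer: nwvv

Derivation:
Hunk 1: at line 8 remove [knjl,knn] add [vkki] -> 13 lines: fub diil nwvv jyxq jqni puze gqn vmrll bryt vkki zlax ahvkc ljwo
Hunk 2: at line 4 remove [jqni] add [rcjw,ifzs,qhj] -> 15 lines: fub diil nwvv jyxq rcjw ifzs qhj puze gqn vmrll bryt vkki zlax ahvkc ljwo
Hunk 3: at line 7 remove [gqn,vmrll,bryt] add [rvs,kgp,muz] -> 15 lines: fub diil nwvv jyxq rcjw ifzs qhj puze rvs kgp muz vkki zlax ahvkc ljwo
Hunk 4: at line 7 remove [puze] add [biqf,coubw,sdy] -> 17 lines: fub diil nwvv jyxq rcjw ifzs qhj biqf coubw sdy rvs kgp muz vkki zlax ahvkc ljwo
Hunk 5: at line 10 remove [kgp,muz,vkki] add [zgmqu] -> 15 lines: fub diil nwvv jyxq rcjw ifzs qhj biqf coubw sdy rvs zgmqu zlax ahvkc ljwo
Hunk 6: at line 6 remove [biqf,coubw] add [dmr] -> 14 lines: fub diil nwvv jyxq rcjw ifzs qhj dmr sdy rvs zgmqu zlax ahvkc ljwo
Final line 3: nwvv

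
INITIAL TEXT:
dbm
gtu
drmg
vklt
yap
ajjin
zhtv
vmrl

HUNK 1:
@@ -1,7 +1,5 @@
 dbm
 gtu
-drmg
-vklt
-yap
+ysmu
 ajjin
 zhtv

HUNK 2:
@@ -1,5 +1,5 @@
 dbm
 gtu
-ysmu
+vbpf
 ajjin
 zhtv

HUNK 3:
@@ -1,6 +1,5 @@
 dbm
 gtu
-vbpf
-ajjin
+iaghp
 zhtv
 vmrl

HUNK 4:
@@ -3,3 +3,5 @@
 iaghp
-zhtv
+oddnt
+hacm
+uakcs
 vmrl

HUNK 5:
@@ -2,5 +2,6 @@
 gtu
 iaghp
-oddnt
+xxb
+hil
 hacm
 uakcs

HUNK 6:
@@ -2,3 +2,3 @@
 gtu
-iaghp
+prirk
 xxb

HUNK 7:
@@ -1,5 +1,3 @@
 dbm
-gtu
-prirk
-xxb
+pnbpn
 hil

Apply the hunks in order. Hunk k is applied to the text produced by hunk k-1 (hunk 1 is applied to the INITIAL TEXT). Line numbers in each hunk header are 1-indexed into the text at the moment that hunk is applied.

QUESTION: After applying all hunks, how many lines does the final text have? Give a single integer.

Hunk 1: at line 1 remove [drmg,vklt,yap] add [ysmu] -> 6 lines: dbm gtu ysmu ajjin zhtv vmrl
Hunk 2: at line 1 remove [ysmu] add [vbpf] -> 6 lines: dbm gtu vbpf ajjin zhtv vmrl
Hunk 3: at line 1 remove [vbpf,ajjin] add [iaghp] -> 5 lines: dbm gtu iaghp zhtv vmrl
Hunk 4: at line 3 remove [zhtv] add [oddnt,hacm,uakcs] -> 7 lines: dbm gtu iaghp oddnt hacm uakcs vmrl
Hunk 5: at line 2 remove [oddnt] add [xxb,hil] -> 8 lines: dbm gtu iaghp xxb hil hacm uakcs vmrl
Hunk 6: at line 2 remove [iaghp] add [prirk] -> 8 lines: dbm gtu prirk xxb hil hacm uakcs vmrl
Hunk 7: at line 1 remove [gtu,prirk,xxb] add [pnbpn] -> 6 lines: dbm pnbpn hil hacm uakcs vmrl
Final line count: 6

Answer: 6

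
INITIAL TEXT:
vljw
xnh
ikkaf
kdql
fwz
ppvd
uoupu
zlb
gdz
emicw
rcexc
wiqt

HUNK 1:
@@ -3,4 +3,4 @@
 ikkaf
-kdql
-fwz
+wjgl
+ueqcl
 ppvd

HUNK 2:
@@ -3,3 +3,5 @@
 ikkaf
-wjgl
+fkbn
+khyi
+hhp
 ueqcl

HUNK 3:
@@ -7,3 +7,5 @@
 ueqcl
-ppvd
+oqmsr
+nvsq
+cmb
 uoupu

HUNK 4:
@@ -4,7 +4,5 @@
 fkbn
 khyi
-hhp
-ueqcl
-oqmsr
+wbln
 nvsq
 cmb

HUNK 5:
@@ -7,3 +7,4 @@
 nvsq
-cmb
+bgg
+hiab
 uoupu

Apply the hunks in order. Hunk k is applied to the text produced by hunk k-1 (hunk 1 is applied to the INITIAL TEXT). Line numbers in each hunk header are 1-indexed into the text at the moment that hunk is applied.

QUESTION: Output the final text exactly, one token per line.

Hunk 1: at line 3 remove [kdql,fwz] add [wjgl,ueqcl] -> 12 lines: vljw xnh ikkaf wjgl ueqcl ppvd uoupu zlb gdz emicw rcexc wiqt
Hunk 2: at line 3 remove [wjgl] add [fkbn,khyi,hhp] -> 14 lines: vljw xnh ikkaf fkbn khyi hhp ueqcl ppvd uoupu zlb gdz emicw rcexc wiqt
Hunk 3: at line 7 remove [ppvd] add [oqmsr,nvsq,cmb] -> 16 lines: vljw xnh ikkaf fkbn khyi hhp ueqcl oqmsr nvsq cmb uoupu zlb gdz emicw rcexc wiqt
Hunk 4: at line 4 remove [hhp,ueqcl,oqmsr] add [wbln] -> 14 lines: vljw xnh ikkaf fkbn khyi wbln nvsq cmb uoupu zlb gdz emicw rcexc wiqt
Hunk 5: at line 7 remove [cmb] add [bgg,hiab] -> 15 lines: vljw xnh ikkaf fkbn khyi wbln nvsq bgg hiab uoupu zlb gdz emicw rcexc wiqt

Answer: vljw
xnh
ikkaf
fkbn
khyi
wbln
nvsq
bgg
hiab
uoupu
zlb
gdz
emicw
rcexc
wiqt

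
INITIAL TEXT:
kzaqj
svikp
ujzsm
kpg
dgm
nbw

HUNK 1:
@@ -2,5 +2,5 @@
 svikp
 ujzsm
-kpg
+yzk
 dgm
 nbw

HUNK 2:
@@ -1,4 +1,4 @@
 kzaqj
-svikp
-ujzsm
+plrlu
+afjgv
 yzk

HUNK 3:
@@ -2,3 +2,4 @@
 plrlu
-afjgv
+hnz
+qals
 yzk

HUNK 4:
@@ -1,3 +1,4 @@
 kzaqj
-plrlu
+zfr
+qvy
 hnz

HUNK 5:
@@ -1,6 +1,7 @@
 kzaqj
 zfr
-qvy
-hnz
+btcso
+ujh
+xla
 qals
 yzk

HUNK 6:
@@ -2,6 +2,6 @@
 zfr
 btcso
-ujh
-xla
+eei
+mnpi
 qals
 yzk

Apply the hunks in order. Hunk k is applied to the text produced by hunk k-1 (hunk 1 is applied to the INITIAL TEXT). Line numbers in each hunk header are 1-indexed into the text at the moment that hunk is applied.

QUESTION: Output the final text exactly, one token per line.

Hunk 1: at line 2 remove [kpg] add [yzk] -> 6 lines: kzaqj svikp ujzsm yzk dgm nbw
Hunk 2: at line 1 remove [svikp,ujzsm] add [plrlu,afjgv] -> 6 lines: kzaqj plrlu afjgv yzk dgm nbw
Hunk 3: at line 2 remove [afjgv] add [hnz,qals] -> 7 lines: kzaqj plrlu hnz qals yzk dgm nbw
Hunk 4: at line 1 remove [plrlu] add [zfr,qvy] -> 8 lines: kzaqj zfr qvy hnz qals yzk dgm nbw
Hunk 5: at line 1 remove [qvy,hnz] add [btcso,ujh,xla] -> 9 lines: kzaqj zfr btcso ujh xla qals yzk dgm nbw
Hunk 6: at line 2 remove [ujh,xla] add [eei,mnpi] -> 9 lines: kzaqj zfr btcso eei mnpi qals yzk dgm nbw

Answer: kzaqj
zfr
btcso
eei
mnpi
qals
yzk
dgm
nbw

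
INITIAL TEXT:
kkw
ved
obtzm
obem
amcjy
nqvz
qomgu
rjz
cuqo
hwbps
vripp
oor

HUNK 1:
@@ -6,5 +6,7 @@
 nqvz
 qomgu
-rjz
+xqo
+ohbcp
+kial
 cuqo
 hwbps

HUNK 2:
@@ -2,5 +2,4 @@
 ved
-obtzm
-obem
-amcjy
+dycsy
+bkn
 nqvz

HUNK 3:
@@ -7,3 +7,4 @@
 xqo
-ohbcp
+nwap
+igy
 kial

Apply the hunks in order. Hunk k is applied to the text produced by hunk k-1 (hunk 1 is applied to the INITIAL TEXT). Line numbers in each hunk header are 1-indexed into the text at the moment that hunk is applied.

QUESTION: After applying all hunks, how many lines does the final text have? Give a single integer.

Hunk 1: at line 6 remove [rjz] add [xqo,ohbcp,kial] -> 14 lines: kkw ved obtzm obem amcjy nqvz qomgu xqo ohbcp kial cuqo hwbps vripp oor
Hunk 2: at line 2 remove [obtzm,obem,amcjy] add [dycsy,bkn] -> 13 lines: kkw ved dycsy bkn nqvz qomgu xqo ohbcp kial cuqo hwbps vripp oor
Hunk 3: at line 7 remove [ohbcp] add [nwap,igy] -> 14 lines: kkw ved dycsy bkn nqvz qomgu xqo nwap igy kial cuqo hwbps vripp oor
Final line count: 14

Answer: 14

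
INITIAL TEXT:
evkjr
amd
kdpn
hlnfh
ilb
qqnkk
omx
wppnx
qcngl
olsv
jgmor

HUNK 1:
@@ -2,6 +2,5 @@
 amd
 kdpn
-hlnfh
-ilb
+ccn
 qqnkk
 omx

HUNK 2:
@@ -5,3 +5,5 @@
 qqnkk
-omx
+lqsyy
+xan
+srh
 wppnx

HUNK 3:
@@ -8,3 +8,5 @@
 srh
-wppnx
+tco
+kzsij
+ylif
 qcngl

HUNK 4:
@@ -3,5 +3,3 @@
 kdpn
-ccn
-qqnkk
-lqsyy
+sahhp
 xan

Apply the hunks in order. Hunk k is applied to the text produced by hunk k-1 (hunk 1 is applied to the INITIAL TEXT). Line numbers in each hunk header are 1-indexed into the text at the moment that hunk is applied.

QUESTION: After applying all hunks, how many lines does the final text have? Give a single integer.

Hunk 1: at line 2 remove [hlnfh,ilb] add [ccn] -> 10 lines: evkjr amd kdpn ccn qqnkk omx wppnx qcngl olsv jgmor
Hunk 2: at line 5 remove [omx] add [lqsyy,xan,srh] -> 12 lines: evkjr amd kdpn ccn qqnkk lqsyy xan srh wppnx qcngl olsv jgmor
Hunk 3: at line 8 remove [wppnx] add [tco,kzsij,ylif] -> 14 lines: evkjr amd kdpn ccn qqnkk lqsyy xan srh tco kzsij ylif qcngl olsv jgmor
Hunk 4: at line 3 remove [ccn,qqnkk,lqsyy] add [sahhp] -> 12 lines: evkjr amd kdpn sahhp xan srh tco kzsij ylif qcngl olsv jgmor
Final line count: 12

Answer: 12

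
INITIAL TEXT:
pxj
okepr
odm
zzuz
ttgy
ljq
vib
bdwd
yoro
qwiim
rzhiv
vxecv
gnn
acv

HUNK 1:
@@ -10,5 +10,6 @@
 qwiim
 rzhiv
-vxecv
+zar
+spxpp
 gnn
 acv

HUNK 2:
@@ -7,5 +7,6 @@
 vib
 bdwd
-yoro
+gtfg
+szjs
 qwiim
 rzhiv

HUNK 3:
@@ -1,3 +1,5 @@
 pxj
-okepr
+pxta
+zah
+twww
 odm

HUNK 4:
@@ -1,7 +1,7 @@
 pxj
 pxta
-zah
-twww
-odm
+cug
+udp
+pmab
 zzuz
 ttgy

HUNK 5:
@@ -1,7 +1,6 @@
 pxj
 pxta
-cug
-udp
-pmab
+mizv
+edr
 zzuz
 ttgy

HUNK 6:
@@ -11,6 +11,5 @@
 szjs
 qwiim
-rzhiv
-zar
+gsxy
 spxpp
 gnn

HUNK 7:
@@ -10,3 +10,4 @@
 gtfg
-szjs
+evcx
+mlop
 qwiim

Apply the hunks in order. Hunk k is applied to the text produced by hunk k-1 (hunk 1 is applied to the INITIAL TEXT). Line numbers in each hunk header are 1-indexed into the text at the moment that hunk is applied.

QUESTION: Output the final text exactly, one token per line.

Hunk 1: at line 10 remove [vxecv] add [zar,spxpp] -> 15 lines: pxj okepr odm zzuz ttgy ljq vib bdwd yoro qwiim rzhiv zar spxpp gnn acv
Hunk 2: at line 7 remove [yoro] add [gtfg,szjs] -> 16 lines: pxj okepr odm zzuz ttgy ljq vib bdwd gtfg szjs qwiim rzhiv zar spxpp gnn acv
Hunk 3: at line 1 remove [okepr] add [pxta,zah,twww] -> 18 lines: pxj pxta zah twww odm zzuz ttgy ljq vib bdwd gtfg szjs qwiim rzhiv zar spxpp gnn acv
Hunk 4: at line 1 remove [zah,twww,odm] add [cug,udp,pmab] -> 18 lines: pxj pxta cug udp pmab zzuz ttgy ljq vib bdwd gtfg szjs qwiim rzhiv zar spxpp gnn acv
Hunk 5: at line 1 remove [cug,udp,pmab] add [mizv,edr] -> 17 lines: pxj pxta mizv edr zzuz ttgy ljq vib bdwd gtfg szjs qwiim rzhiv zar spxpp gnn acv
Hunk 6: at line 11 remove [rzhiv,zar] add [gsxy] -> 16 lines: pxj pxta mizv edr zzuz ttgy ljq vib bdwd gtfg szjs qwiim gsxy spxpp gnn acv
Hunk 7: at line 10 remove [szjs] add [evcx,mlop] -> 17 lines: pxj pxta mizv edr zzuz ttgy ljq vib bdwd gtfg evcx mlop qwiim gsxy spxpp gnn acv

Answer: pxj
pxta
mizv
edr
zzuz
ttgy
ljq
vib
bdwd
gtfg
evcx
mlop
qwiim
gsxy
spxpp
gnn
acv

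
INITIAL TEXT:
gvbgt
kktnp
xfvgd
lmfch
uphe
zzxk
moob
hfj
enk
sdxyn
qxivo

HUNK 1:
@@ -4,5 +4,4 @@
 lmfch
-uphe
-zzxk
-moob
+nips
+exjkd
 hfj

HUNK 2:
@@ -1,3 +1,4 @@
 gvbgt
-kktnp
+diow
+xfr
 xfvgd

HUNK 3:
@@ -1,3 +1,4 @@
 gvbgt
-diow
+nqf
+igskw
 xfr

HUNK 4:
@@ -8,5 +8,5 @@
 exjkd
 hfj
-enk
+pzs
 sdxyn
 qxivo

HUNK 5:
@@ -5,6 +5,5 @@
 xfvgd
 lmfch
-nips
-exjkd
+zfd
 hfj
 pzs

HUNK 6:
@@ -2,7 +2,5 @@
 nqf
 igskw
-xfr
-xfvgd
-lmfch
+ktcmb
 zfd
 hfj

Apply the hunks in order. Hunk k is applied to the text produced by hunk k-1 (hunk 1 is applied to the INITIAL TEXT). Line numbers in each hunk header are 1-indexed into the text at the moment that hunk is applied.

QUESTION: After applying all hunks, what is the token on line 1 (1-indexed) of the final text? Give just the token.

Answer: gvbgt

Derivation:
Hunk 1: at line 4 remove [uphe,zzxk,moob] add [nips,exjkd] -> 10 lines: gvbgt kktnp xfvgd lmfch nips exjkd hfj enk sdxyn qxivo
Hunk 2: at line 1 remove [kktnp] add [diow,xfr] -> 11 lines: gvbgt diow xfr xfvgd lmfch nips exjkd hfj enk sdxyn qxivo
Hunk 3: at line 1 remove [diow] add [nqf,igskw] -> 12 lines: gvbgt nqf igskw xfr xfvgd lmfch nips exjkd hfj enk sdxyn qxivo
Hunk 4: at line 8 remove [enk] add [pzs] -> 12 lines: gvbgt nqf igskw xfr xfvgd lmfch nips exjkd hfj pzs sdxyn qxivo
Hunk 5: at line 5 remove [nips,exjkd] add [zfd] -> 11 lines: gvbgt nqf igskw xfr xfvgd lmfch zfd hfj pzs sdxyn qxivo
Hunk 6: at line 2 remove [xfr,xfvgd,lmfch] add [ktcmb] -> 9 lines: gvbgt nqf igskw ktcmb zfd hfj pzs sdxyn qxivo
Final line 1: gvbgt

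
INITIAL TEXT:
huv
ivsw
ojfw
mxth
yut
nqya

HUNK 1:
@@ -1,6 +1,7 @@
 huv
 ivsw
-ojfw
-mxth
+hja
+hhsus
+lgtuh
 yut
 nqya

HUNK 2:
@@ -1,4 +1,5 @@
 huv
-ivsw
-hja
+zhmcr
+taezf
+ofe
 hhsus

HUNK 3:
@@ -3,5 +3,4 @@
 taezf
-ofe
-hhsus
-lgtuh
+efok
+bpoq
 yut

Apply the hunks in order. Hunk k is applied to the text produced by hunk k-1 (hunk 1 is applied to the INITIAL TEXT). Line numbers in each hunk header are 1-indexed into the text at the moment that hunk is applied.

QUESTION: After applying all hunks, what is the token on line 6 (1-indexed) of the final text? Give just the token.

Hunk 1: at line 1 remove [ojfw,mxth] add [hja,hhsus,lgtuh] -> 7 lines: huv ivsw hja hhsus lgtuh yut nqya
Hunk 2: at line 1 remove [ivsw,hja] add [zhmcr,taezf,ofe] -> 8 lines: huv zhmcr taezf ofe hhsus lgtuh yut nqya
Hunk 3: at line 3 remove [ofe,hhsus,lgtuh] add [efok,bpoq] -> 7 lines: huv zhmcr taezf efok bpoq yut nqya
Final line 6: yut

Answer: yut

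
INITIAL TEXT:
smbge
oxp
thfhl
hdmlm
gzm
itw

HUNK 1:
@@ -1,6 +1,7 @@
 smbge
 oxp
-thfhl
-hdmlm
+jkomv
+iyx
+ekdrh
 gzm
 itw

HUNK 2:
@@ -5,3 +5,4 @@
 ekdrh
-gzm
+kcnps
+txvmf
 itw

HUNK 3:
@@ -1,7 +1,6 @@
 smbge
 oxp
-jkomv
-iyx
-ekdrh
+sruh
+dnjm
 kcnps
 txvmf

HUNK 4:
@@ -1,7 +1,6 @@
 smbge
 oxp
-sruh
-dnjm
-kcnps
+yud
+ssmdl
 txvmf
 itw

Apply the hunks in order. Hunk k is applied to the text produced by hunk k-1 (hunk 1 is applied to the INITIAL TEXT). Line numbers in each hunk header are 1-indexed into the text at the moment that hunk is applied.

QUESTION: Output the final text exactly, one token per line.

Answer: smbge
oxp
yud
ssmdl
txvmf
itw

Derivation:
Hunk 1: at line 1 remove [thfhl,hdmlm] add [jkomv,iyx,ekdrh] -> 7 lines: smbge oxp jkomv iyx ekdrh gzm itw
Hunk 2: at line 5 remove [gzm] add [kcnps,txvmf] -> 8 lines: smbge oxp jkomv iyx ekdrh kcnps txvmf itw
Hunk 3: at line 1 remove [jkomv,iyx,ekdrh] add [sruh,dnjm] -> 7 lines: smbge oxp sruh dnjm kcnps txvmf itw
Hunk 4: at line 1 remove [sruh,dnjm,kcnps] add [yud,ssmdl] -> 6 lines: smbge oxp yud ssmdl txvmf itw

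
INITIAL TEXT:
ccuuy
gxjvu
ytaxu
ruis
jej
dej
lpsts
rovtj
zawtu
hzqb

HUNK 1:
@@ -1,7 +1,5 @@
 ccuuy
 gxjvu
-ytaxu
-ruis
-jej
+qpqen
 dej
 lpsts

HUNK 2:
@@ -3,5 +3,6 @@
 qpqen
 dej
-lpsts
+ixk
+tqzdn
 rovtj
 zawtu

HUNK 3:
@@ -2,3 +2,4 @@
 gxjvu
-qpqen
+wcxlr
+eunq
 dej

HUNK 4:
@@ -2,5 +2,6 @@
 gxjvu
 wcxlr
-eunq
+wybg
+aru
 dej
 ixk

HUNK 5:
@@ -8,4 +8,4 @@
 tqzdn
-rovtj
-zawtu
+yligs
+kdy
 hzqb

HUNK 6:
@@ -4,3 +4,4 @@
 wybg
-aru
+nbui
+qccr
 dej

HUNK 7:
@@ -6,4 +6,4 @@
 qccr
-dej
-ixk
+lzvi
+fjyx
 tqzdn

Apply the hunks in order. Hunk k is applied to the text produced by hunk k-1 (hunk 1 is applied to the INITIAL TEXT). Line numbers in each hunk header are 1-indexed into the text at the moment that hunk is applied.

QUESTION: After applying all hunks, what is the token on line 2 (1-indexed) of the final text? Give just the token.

Hunk 1: at line 1 remove [ytaxu,ruis,jej] add [qpqen] -> 8 lines: ccuuy gxjvu qpqen dej lpsts rovtj zawtu hzqb
Hunk 2: at line 3 remove [lpsts] add [ixk,tqzdn] -> 9 lines: ccuuy gxjvu qpqen dej ixk tqzdn rovtj zawtu hzqb
Hunk 3: at line 2 remove [qpqen] add [wcxlr,eunq] -> 10 lines: ccuuy gxjvu wcxlr eunq dej ixk tqzdn rovtj zawtu hzqb
Hunk 4: at line 2 remove [eunq] add [wybg,aru] -> 11 lines: ccuuy gxjvu wcxlr wybg aru dej ixk tqzdn rovtj zawtu hzqb
Hunk 5: at line 8 remove [rovtj,zawtu] add [yligs,kdy] -> 11 lines: ccuuy gxjvu wcxlr wybg aru dej ixk tqzdn yligs kdy hzqb
Hunk 6: at line 4 remove [aru] add [nbui,qccr] -> 12 lines: ccuuy gxjvu wcxlr wybg nbui qccr dej ixk tqzdn yligs kdy hzqb
Hunk 7: at line 6 remove [dej,ixk] add [lzvi,fjyx] -> 12 lines: ccuuy gxjvu wcxlr wybg nbui qccr lzvi fjyx tqzdn yligs kdy hzqb
Final line 2: gxjvu

Answer: gxjvu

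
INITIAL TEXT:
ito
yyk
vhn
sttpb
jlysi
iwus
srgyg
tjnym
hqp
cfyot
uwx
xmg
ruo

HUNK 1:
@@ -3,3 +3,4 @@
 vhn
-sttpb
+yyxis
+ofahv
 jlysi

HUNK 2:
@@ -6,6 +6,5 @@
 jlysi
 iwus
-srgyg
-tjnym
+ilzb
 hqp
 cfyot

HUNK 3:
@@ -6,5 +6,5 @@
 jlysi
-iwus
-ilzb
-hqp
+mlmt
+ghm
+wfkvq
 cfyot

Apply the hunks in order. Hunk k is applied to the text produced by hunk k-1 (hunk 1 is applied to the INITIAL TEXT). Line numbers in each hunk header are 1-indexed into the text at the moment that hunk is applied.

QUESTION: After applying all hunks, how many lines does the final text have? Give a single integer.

Hunk 1: at line 3 remove [sttpb] add [yyxis,ofahv] -> 14 lines: ito yyk vhn yyxis ofahv jlysi iwus srgyg tjnym hqp cfyot uwx xmg ruo
Hunk 2: at line 6 remove [srgyg,tjnym] add [ilzb] -> 13 lines: ito yyk vhn yyxis ofahv jlysi iwus ilzb hqp cfyot uwx xmg ruo
Hunk 3: at line 6 remove [iwus,ilzb,hqp] add [mlmt,ghm,wfkvq] -> 13 lines: ito yyk vhn yyxis ofahv jlysi mlmt ghm wfkvq cfyot uwx xmg ruo
Final line count: 13

Answer: 13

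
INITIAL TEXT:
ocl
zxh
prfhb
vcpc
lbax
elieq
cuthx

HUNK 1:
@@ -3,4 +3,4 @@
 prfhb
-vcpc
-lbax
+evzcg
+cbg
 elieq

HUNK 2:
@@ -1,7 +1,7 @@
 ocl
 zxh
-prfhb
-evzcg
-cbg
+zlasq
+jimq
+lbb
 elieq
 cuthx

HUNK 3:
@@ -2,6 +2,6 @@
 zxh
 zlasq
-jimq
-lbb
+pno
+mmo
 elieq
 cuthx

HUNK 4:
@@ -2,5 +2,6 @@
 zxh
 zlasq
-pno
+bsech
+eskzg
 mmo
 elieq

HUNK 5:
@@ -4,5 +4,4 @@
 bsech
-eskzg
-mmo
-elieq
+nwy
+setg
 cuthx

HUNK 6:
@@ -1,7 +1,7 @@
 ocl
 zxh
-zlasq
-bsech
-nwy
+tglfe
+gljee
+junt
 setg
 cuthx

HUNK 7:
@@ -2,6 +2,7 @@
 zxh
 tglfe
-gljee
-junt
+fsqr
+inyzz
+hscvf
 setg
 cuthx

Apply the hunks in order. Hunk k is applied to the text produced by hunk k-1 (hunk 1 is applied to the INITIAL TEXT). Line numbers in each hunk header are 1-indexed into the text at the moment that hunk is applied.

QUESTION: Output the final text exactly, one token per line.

Hunk 1: at line 3 remove [vcpc,lbax] add [evzcg,cbg] -> 7 lines: ocl zxh prfhb evzcg cbg elieq cuthx
Hunk 2: at line 1 remove [prfhb,evzcg,cbg] add [zlasq,jimq,lbb] -> 7 lines: ocl zxh zlasq jimq lbb elieq cuthx
Hunk 3: at line 2 remove [jimq,lbb] add [pno,mmo] -> 7 lines: ocl zxh zlasq pno mmo elieq cuthx
Hunk 4: at line 2 remove [pno] add [bsech,eskzg] -> 8 lines: ocl zxh zlasq bsech eskzg mmo elieq cuthx
Hunk 5: at line 4 remove [eskzg,mmo,elieq] add [nwy,setg] -> 7 lines: ocl zxh zlasq bsech nwy setg cuthx
Hunk 6: at line 1 remove [zlasq,bsech,nwy] add [tglfe,gljee,junt] -> 7 lines: ocl zxh tglfe gljee junt setg cuthx
Hunk 7: at line 2 remove [gljee,junt] add [fsqr,inyzz,hscvf] -> 8 lines: ocl zxh tglfe fsqr inyzz hscvf setg cuthx

Answer: ocl
zxh
tglfe
fsqr
inyzz
hscvf
setg
cuthx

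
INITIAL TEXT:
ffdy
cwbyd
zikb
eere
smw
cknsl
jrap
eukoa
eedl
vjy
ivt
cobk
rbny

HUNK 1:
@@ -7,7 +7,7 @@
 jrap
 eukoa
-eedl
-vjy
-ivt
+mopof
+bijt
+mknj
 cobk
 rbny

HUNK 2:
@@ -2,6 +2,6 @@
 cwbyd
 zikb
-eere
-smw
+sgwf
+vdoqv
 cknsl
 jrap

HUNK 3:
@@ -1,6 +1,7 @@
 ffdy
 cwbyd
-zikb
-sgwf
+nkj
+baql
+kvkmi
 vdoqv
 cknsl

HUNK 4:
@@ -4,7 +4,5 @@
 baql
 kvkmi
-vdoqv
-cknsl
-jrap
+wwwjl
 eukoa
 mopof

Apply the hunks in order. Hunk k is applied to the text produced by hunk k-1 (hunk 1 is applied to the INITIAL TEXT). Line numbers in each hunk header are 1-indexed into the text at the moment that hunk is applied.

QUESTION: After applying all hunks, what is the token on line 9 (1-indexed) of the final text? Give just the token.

Answer: bijt

Derivation:
Hunk 1: at line 7 remove [eedl,vjy,ivt] add [mopof,bijt,mknj] -> 13 lines: ffdy cwbyd zikb eere smw cknsl jrap eukoa mopof bijt mknj cobk rbny
Hunk 2: at line 2 remove [eere,smw] add [sgwf,vdoqv] -> 13 lines: ffdy cwbyd zikb sgwf vdoqv cknsl jrap eukoa mopof bijt mknj cobk rbny
Hunk 3: at line 1 remove [zikb,sgwf] add [nkj,baql,kvkmi] -> 14 lines: ffdy cwbyd nkj baql kvkmi vdoqv cknsl jrap eukoa mopof bijt mknj cobk rbny
Hunk 4: at line 4 remove [vdoqv,cknsl,jrap] add [wwwjl] -> 12 lines: ffdy cwbyd nkj baql kvkmi wwwjl eukoa mopof bijt mknj cobk rbny
Final line 9: bijt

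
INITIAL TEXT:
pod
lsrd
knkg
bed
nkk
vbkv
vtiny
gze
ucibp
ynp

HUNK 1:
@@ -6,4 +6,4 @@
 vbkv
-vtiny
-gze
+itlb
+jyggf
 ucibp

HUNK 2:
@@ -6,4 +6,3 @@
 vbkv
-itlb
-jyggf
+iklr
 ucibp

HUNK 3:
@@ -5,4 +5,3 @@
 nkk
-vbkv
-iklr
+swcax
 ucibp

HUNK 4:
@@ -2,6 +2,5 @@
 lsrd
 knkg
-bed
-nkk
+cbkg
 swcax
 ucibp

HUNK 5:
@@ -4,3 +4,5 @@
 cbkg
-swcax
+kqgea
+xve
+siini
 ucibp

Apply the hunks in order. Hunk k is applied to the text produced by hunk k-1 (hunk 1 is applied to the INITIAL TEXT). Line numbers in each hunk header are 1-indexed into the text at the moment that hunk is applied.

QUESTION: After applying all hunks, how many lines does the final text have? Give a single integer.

Hunk 1: at line 6 remove [vtiny,gze] add [itlb,jyggf] -> 10 lines: pod lsrd knkg bed nkk vbkv itlb jyggf ucibp ynp
Hunk 2: at line 6 remove [itlb,jyggf] add [iklr] -> 9 lines: pod lsrd knkg bed nkk vbkv iklr ucibp ynp
Hunk 3: at line 5 remove [vbkv,iklr] add [swcax] -> 8 lines: pod lsrd knkg bed nkk swcax ucibp ynp
Hunk 4: at line 2 remove [bed,nkk] add [cbkg] -> 7 lines: pod lsrd knkg cbkg swcax ucibp ynp
Hunk 5: at line 4 remove [swcax] add [kqgea,xve,siini] -> 9 lines: pod lsrd knkg cbkg kqgea xve siini ucibp ynp
Final line count: 9

Answer: 9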